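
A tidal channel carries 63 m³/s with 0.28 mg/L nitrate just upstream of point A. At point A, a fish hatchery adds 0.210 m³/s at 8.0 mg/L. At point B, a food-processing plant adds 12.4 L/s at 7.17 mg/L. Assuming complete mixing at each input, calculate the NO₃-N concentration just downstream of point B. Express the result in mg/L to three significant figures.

0.307 mg/L

After input A: C = (63·0.28 + 0.21·8) / 63.21 = 0.3056 mg/L.
12.4 L/s = 0.0124 m³/s.
After input B: C = (63.21·0.3056 + 0.0124·7.17) / 63.22 = 0.307 mg/L.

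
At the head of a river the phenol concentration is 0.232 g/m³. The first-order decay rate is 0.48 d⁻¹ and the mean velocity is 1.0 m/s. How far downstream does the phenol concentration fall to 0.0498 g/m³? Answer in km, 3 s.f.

From C = C₀·e^(−kt), t = ln(C₀/C)/k = ln(0.232/0.0498)/0.48 = 1.539/0.48 = 3.206 d.
Distance = v·t = 1.0 m/s × 2.77e+05 s = 2.77e+05 m = 277 km.

277 km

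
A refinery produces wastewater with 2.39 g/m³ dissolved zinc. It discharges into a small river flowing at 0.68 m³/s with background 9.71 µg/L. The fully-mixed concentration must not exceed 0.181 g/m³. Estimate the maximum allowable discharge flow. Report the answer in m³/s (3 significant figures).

9.71 µg/L = 0.00971 mg/L.
Mass balance at complete mixing: C_std·(Q_w + Q_r) = Q_w·C_e + Q_r·C_b.
Rearranging, Q_w = Q_r·(C_std − C_b)/(C_e − C_std) = 0.68·(0.181 − 0.00971) / (2.39 − 0.181) = 0.05273 m³/s.

0.0527 m³/s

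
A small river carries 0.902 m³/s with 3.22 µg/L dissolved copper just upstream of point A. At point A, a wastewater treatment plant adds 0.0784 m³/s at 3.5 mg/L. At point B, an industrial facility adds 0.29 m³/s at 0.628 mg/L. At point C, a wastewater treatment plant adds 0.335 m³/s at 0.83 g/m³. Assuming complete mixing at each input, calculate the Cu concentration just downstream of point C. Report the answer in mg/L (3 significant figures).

3.22 µg/L = 0.00322 mg/L.
After input A: C = (0.902·0.00322 + 0.0784·3.5) / 0.9804 = 0.2828 mg/L.
After input B: C = (0.9804·0.2828 + 0.29·0.628) / 1.27 = 0.3616 mg/L.
After input C: C = (1.27·0.3616 + 0.335·0.83) / 1.605 = 0.4594 mg/L.

0.459 mg/L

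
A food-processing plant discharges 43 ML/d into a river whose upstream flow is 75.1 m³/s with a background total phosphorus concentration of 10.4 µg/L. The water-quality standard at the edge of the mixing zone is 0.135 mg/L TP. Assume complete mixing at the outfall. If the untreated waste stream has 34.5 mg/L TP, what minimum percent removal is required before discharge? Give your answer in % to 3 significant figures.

43 ML/d = 0.4977 m³/s.
10.4 µg/L = 0.0104 mg/L.
Mass balance: 0.135·75.6 = 0.4977·Cₑ + 75.1·0.0104.
Cₑ = (10.21 − 0.781) / 0.4977 = 18.94 mg/L.
Required removal = 1 − 18.94/34.5 = 45.11 %.

45.1 %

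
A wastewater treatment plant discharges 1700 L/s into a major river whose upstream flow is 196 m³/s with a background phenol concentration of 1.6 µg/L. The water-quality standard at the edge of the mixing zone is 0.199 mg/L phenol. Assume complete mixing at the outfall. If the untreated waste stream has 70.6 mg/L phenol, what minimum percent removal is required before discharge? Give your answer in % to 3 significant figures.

67.5 %

1700 L/s = 1.7 m³/s.
1.6 µg/L = 0.0016 mg/L.
Mass balance: 0.199·197.7 = 1.7·Cₑ + 196·0.0016.
Cₑ = (39.34 − 0.3136) / 1.7 = 22.96 mg/L.
Required removal = 1 − 22.96/70.6 = 67.48 %.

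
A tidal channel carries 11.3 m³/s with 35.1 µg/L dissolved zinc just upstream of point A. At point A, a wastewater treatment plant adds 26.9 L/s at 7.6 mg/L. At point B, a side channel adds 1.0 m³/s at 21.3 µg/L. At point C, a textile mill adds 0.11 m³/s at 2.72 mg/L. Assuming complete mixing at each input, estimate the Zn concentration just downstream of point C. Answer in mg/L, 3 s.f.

35.1 µg/L = 0.0351 mg/L.
26.9 L/s = 0.0269 m³/s.
After input A: C = (11.3·0.0351 + 0.0269·7.6) / 11.33 = 0.05307 mg/L.
21.3 µg/L = 0.0213 mg/L.
After input B: C = (11.33·0.05307 + 1·0.0213) / 12.33 = 0.05049 mg/L.
After input C: C = (12.33·0.05049 + 0.11·2.72) / 12.44 = 0.0741 mg/L.

0.0741 mg/L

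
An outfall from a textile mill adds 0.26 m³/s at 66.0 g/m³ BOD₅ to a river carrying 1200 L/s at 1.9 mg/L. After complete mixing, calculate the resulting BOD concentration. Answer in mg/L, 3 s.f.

1200 L/s = 1.2 m³/s.
By mass balance at complete mixing, C = (0.26·66 + 1.2·1.9) / (0.26 + 1.2) = 19.44/1.46 = 13.32 mg/L.

13.3 mg/L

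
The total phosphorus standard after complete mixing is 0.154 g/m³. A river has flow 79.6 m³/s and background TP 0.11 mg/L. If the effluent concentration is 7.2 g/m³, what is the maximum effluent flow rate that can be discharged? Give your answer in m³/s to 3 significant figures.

Mass balance at complete mixing: C_std·(Q_w + Q_r) = Q_w·C_e + Q_r·C_b.
Rearranging, Q_w = Q_r·(C_std − C_b)/(C_e − C_std) = 79.6·(0.154 − 0.11) / (7.2 − 0.154) = 0.4971 m³/s.

0.497 m³/s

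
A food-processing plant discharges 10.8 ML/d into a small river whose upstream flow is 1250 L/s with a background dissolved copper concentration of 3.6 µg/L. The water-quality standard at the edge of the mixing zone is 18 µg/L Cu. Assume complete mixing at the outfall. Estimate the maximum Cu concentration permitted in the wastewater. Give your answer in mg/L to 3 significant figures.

10.8 ML/d = 0.125 m³/s.
1250 L/s = 1.25 m³/s.
3.6 µg/L = 0.0036 mg/L.
18 µg/L = 0.018 mg/L.
Mass balance: 0.018·1.375 = 0.125·Cₑ + 1.25·0.0036.
Cₑ = (0.02475 − 0.0045) / 0.125 = 0.162 mg/L.

0.162 mg/L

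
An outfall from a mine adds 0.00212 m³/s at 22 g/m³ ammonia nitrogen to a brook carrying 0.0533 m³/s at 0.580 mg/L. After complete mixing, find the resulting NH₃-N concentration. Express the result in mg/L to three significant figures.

Conservation of mass across the mixing zone: C = (0.00212·22 + 0.0533·0.58) / (0.00212 + 0.0533) = 0.07755/0.05542 = 1.399 mg/L.

1.40 mg/L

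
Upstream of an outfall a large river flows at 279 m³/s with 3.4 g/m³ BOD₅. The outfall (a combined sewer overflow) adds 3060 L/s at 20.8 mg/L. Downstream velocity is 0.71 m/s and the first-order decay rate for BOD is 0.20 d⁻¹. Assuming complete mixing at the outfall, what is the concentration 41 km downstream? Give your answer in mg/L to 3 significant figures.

3.14 mg/L

3060 L/s = 3.06 m³/s.
After complete mixing, C₀ = (3.06·20.8 + 279·3.4) / 282.1 = 3.589 mg/L.
Travel time t = 4.1e+04 m / 0.71 m/s = 5.775e+04 s = 0.6684 d.
C = 3.589·exp(−0.20·0.6684) = 3.589·0.8749 = 3.14 mg/L.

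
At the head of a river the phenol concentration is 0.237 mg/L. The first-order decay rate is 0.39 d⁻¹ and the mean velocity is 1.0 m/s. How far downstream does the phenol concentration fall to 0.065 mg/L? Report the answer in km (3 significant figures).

287 km

From C = C₀·e^(−kt), t = ln(C₀/C)/k = ln(0.237/0.065)/0.39 = 1.294/0.39 = 3.317 d.
Distance = v·t = 1.0 m/s × 2.866e+05 s = 2.866e+05 m = 286.6 km.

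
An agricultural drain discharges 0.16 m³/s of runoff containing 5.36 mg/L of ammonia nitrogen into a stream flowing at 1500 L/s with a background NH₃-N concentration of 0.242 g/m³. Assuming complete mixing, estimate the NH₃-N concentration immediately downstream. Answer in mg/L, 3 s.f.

0.735 mg/L

1500 L/s = 1.5 m³/s.
By mass balance at complete mixing, C = (0.16·5.36 + 1.5·0.242) / (0.16 + 1.5) = 1.221/1.66 = 0.7353 mg/L.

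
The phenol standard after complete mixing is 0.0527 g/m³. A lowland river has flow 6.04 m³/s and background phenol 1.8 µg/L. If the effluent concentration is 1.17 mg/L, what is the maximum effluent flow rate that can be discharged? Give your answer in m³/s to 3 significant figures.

1.8 µg/L = 0.0018 mg/L.
Mass balance at complete mixing: C_std·(Q_w + Q_r) = Q_w·C_e + Q_r·C_b.
Rearranging, Q_w = Q_r·(C_std − C_b)/(C_e − C_std) = 6.04·(0.0527 − 0.0018) / (1.17 − 0.0527) = 0.2752 m³/s.

0.275 m³/s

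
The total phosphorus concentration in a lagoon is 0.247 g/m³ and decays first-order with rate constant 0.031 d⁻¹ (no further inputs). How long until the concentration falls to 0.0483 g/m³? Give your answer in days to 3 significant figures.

52.6 d

t = ln(C₀/C)/k = ln(0.247/0.0483)/0.031 = 1.632/0.031 = 52.64 d.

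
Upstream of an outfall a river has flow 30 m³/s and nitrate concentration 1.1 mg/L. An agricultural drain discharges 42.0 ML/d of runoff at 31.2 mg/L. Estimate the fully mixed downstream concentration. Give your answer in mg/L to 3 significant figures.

42.0 ML/d = 0.4861 m³/s.
By mass balance at complete mixing, C = (0.4861·31.2 + 30·1.1) / (0.4861 + 30) = 48.17/30.49 = 1.58 mg/L.

1.58 mg/L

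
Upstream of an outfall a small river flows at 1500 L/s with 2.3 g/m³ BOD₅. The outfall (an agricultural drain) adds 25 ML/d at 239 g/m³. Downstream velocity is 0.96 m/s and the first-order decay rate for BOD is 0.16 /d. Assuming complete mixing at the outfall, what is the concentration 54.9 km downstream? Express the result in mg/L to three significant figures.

25 ML/d = 0.2894 m³/s.
1500 L/s = 1.5 m³/s.
After complete mixing, C₀ = (0.2894·239 + 1.5·2.3) / 1.789 = 40.58 mg/L.
Travel time t = 5.49e+04 m / 0.96 m/s = 5.719e+04 s = 0.6619 d.
C = 40.58·exp(−0.16·0.6619) = 40.58·0.8995 = 36.5 mg/L.

36.5 mg/L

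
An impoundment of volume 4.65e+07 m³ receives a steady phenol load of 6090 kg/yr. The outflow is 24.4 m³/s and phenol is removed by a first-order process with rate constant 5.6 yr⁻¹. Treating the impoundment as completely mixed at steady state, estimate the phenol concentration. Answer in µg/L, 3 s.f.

Outflow Q = 24.4 m³/s × 3.156e+07 s/yr = 7.7e+08 m³/yr.
Steady-state CSTR mass balance: W = Q·C + k·V·C, so C = W/(Q + kV).
Q + kV = 7.7e+08 + 5.6·4.65e+07 = 1.03e+09 m³/yr.
C = 6090/1.03e+09 = 5.91e-06 kg/m³ = 0.00591 mg/L = 5.91 µg/L.

5.91 µg/L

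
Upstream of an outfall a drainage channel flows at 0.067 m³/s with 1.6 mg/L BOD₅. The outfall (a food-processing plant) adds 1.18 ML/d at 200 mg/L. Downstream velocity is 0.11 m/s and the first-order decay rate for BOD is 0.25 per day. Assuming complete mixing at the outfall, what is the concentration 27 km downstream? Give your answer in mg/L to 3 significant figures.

1.18 ML/d = 0.01366 m³/s.
After complete mixing, C₀ = (0.01366·200 + 0.067·1.6) / 0.08066 = 35.19 mg/L.
Travel time t = 2.7e+04 m / 0.11 m/s = 2.455e+05 s = 2.841 d.
C = 35.19·exp(−0.25·2.841) = 35.19·0.4915 = 17.3 mg/L.

17.3 mg/L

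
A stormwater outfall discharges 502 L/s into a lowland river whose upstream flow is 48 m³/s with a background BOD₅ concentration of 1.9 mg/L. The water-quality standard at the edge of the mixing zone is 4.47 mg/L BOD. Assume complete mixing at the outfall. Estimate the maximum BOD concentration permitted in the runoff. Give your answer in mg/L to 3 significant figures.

502 L/s = 0.502 m³/s.
Mass balance: 4.47·48.5 = 0.502·Cₑ + 48·1.9.
Cₑ = (216.8 − 91.2) / 0.502 = 250.2 mg/L.

250 mg/L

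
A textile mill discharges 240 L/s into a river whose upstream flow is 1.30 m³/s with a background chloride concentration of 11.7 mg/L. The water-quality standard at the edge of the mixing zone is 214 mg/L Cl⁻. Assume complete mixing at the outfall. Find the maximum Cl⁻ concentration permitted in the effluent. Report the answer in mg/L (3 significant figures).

240 L/s = 0.24 m³/s.
Mass balance: 214·1.54 = 0.24·Cₑ + 1.3·11.7.
Cₑ = (329.6 − 15.21) / 0.24 = 1310 mg/L.

1310 mg/L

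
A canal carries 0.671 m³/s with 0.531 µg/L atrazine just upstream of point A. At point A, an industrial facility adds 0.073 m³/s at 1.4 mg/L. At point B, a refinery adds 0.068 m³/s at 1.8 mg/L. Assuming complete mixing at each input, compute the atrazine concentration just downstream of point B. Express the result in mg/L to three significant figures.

0.277 mg/L

0.531 µg/L = 0.000531 mg/L.
After input A: C = (0.671·0.000531 + 0.073·1.4) / 0.744 = 0.1378 mg/L.
After input B: C = (0.744·0.1378 + 0.068·1.8) / 0.812 = 0.277 mg/L.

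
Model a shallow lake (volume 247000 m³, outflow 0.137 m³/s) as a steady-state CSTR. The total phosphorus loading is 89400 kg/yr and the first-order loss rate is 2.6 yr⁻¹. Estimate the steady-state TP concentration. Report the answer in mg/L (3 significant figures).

Outflow Q = 0.137 m³/s × 3.156e+07 s/yr = 4.323e+06 m³/yr.
Steady-state CSTR mass balance: W = Q·C + k·V·C, so C = W/(Q + kV).
Q + kV = 4.323e+06 + 2.6·247000 = 4.966e+06 m³/yr.
C = 89400/4.966e+06 = 0.018 kg/m³ = 18 mg/L.

18.0 mg/L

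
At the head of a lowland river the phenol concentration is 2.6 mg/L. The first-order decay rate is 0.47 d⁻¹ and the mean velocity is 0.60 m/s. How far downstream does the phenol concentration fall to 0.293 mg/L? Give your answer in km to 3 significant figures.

From C = C₀·e^(−kt), t = ln(C₀/C)/k = ln(2.6/0.293)/0.47 = 2.183/0.47 = 4.645 d.
Distance = v·t = 0.60 m/s × 4.013e+05 s = 2.408e+05 m = 240.8 km.

241 km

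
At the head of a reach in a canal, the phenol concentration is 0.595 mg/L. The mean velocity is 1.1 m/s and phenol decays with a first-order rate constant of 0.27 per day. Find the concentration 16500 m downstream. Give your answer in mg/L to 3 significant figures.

0.568 mg/L

Travel time t = 16500 m / 1.1 m/s = 1.65e+04/1.1 = 1.5e+04 s = 0.1736 d.
First-order decay: C = 0.595·exp(−0.27·0.1736) = 0.595·0.9542 = 0.5678 mg/L.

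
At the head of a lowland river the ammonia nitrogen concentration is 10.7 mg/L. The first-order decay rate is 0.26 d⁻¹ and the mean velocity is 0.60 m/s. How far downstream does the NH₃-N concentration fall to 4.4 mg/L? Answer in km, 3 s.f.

177 km

From C = C₀·e^(−kt), t = ln(C₀/C)/k = ln(10.7/4.4)/0.26 = 0.8886/0.26 = 3.418 d.
Distance = v·t = 0.60 m/s × 2.953e+05 s = 1.772e+05 m = 177.2 km.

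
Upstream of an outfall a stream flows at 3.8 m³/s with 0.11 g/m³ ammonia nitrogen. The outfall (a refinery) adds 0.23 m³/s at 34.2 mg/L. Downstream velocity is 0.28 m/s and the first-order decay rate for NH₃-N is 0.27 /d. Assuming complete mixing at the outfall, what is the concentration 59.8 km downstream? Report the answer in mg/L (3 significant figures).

After complete mixing, C₀ = (0.23·34.2 + 3.8·0.11) / 4.03 = 2.056 mg/L.
Travel time t = 5.98e+04 m / 0.28 m/s = 2.136e+05 s = 2.472 d.
C = 2.056·exp(−0.27·2.472) = 2.056·0.513 = 1.055 mg/L.

1.05 mg/L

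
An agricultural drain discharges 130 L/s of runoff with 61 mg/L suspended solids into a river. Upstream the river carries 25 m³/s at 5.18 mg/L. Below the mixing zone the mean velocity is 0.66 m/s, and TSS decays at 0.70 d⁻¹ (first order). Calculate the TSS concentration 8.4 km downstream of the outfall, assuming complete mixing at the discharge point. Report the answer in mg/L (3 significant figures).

4.93 mg/L

130 L/s = 0.13 m³/s.
After complete mixing, C₀ = (0.13·61 + 25·5.18) / 25.13 = 5.469 mg/L.
Travel time t = 8400 m / 0.66 m/s = 1.273e+04 s = 0.1473 d.
C = 5.469·exp(−0.70·0.1473) = 5.469·0.902 = 4.933 mg/L.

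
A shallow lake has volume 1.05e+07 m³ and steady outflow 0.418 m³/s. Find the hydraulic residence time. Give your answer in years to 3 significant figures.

0.796 yr

Q = 0.418 m³/s × 3.156e+07 s/yr = 1.319e+07 m³/yr.
Hydraulic residence time τ = V/Q = 1.05e+07/1.319e+07 = 0.796 yr.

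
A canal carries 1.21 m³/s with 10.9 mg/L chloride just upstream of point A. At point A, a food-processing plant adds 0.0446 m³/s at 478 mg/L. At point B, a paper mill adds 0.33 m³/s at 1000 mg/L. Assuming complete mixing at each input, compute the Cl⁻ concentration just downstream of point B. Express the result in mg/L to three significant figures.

230 mg/L

After input A: C = (1.21·10.9 + 0.0446·478) / 1.255 = 27.51 mg/L.
After input B: C = (1.255·27.51 + 0.33·1000) / 1.585 = 230 mg/L.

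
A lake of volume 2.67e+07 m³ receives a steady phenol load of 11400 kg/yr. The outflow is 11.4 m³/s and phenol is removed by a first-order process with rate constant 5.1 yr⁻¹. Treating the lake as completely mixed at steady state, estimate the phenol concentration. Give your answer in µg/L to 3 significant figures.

Outflow Q = 11.4 m³/s × 3.156e+07 s/yr = 3.598e+08 m³/yr.
Steady-state CSTR mass balance: W = Q·C + k·V·C, so C = W/(Q + kV).
Q + kV = 3.598e+08 + 5.1·2.67e+07 = 4.959e+08 m³/yr.
C = 11400/4.959e+08 = 2.299e-05 kg/m³ = 0.02299 mg/L = 22.99 µg/L.

23.0 µg/L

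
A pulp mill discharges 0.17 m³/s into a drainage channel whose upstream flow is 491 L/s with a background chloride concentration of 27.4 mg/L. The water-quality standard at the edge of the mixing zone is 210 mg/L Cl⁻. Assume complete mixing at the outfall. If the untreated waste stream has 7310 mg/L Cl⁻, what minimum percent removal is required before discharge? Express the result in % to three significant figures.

89.9 %

491 L/s = 0.491 m³/s.
Mass balance: 210·0.661 = 0.17·Cₑ + 0.491·27.4.
Cₑ = (138.8 − 13.45) / 0.17 = 737.4 mg/L.
Required removal = 1 − 737.4/7310 = 89.91 %.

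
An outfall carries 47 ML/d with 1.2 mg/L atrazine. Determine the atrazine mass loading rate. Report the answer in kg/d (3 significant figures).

56.4 kg/d

47 ML/d = 0.544 m³/s.
Mass flux = Q·C = 0.544 m³/s × 1.2 g/m³ = 0.6528 g/s.
= 0.6528 g/s × 86.4 = 56.4 kg/d.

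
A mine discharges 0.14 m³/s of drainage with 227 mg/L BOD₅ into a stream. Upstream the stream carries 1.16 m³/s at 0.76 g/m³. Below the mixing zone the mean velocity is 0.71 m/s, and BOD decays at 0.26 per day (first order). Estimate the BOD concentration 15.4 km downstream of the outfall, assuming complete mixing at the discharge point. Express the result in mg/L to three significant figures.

23.5 mg/L

After complete mixing, C₀ = (0.14·227 + 1.16·0.76) / 1.3 = 25.12 mg/L.
Travel time t = 1.54e+04 m / 0.71 m/s = 2.169e+04 s = 0.251 d.
C = 25.12·exp(−0.26·0.251) = 25.12·0.9368 = 23.54 mg/L.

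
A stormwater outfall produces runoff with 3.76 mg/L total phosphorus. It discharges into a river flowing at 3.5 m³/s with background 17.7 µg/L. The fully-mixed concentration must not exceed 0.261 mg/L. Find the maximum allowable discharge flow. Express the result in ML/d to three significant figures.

21.0 ML/d

17.7 µg/L = 0.0177 mg/L.
Mass balance at complete mixing: C_std·(Q_w + Q_r) = Q_w·C_e + Q_r·C_b.
Rearranging, Q_w = Q_r·(C_std − C_b)/(C_e − C_std) = 3.5·(0.261 − 0.0177) / (3.76 − 0.261) = 0.2434 m³/s.
= 21.03 ML/d.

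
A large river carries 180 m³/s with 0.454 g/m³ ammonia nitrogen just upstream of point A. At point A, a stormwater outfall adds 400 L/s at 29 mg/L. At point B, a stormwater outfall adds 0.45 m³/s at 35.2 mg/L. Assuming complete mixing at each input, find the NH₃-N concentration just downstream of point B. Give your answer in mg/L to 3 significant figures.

400 L/s = 0.4 m³/s.
After input A: C = (180·0.454 + 0.4·29) / 180.4 = 0.5173 mg/L.
After input B: C = (180.4·0.5173 + 0.45·35.2) / 180.8 = 0.6036 mg/L.

0.604 mg/L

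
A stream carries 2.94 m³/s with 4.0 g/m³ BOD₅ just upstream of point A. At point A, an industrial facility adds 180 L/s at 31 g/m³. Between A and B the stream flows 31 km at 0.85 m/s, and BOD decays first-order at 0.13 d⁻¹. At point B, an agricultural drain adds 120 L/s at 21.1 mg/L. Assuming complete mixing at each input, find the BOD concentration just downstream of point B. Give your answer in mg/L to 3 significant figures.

180 L/s = 0.18 m³/s.
After input A: C = (2.94·4 + 0.18·31) / 3.12 = 5.558 mg/L.
Over the 31 km reach to input B (t = 3.647e+04 s = 0.4221 d), decay gives C = 5.558·exp(−0.13·0.4221) = 5.261 mg/L.
120 L/s = 0.12 m³/s.
After input B: C = (3.12·5.261 + 0.12·21.1) / 3.24 = 5.848 mg/L.

5.85 mg/L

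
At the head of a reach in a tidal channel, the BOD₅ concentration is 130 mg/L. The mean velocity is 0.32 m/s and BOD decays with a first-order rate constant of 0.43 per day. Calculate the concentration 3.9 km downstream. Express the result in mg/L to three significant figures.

122 mg/L

Travel time t = 3.9 km / 0.32 m/s = 3900/0.32 = 1.219e+04 s = 0.1411 d.
First-order decay: C = 130·exp(−0.43·0.1411) = 130·0.9411 = 122.3 mg/L.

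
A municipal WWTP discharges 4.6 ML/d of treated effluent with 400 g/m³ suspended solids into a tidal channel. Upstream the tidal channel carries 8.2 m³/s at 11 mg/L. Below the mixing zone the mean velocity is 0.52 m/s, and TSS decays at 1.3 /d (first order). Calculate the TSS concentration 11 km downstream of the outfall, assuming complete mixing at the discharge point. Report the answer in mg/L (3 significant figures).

4.6 ML/d = 0.05324 m³/s.
After complete mixing, C₀ = (0.05324·400 + 8.2·11) / 8.253 = 13.51 mg/L.
Travel time t = 1.1e+04 m / 0.52 m/s = 2.115e+04 s = 0.2448 d.
C = 13.51·exp(−1.3·0.2448) = 13.51·0.7274 = 9.827 mg/L.

9.83 mg/L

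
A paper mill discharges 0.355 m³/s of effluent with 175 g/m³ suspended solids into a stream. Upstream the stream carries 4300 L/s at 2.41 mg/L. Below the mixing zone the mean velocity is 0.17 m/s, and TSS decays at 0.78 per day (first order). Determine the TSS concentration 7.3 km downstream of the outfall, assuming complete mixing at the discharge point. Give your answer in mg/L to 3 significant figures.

4300 L/s = 4.3 m³/s.
After complete mixing, C₀ = (0.355·175 + 4.3·2.41) / 4.655 = 15.57 mg/L.
Travel time t = 7300 m / 0.17 m/s = 4.294e+04 s = 0.497 d.
C = 15.57·exp(−0.78·0.497) = 15.57·0.6786 = 10.57 mg/L.

10.6 mg/L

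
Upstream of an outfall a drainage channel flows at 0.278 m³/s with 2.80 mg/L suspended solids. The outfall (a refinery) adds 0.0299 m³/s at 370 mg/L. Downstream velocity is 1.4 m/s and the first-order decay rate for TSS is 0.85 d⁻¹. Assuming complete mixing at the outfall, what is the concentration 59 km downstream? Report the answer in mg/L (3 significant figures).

After complete mixing, C₀ = (0.0299·370 + 0.278·2.8) / 0.3079 = 38.46 mg/L.
Travel time t = 5.9e+04 m / 1.4 m/s = 4.214e+04 s = 0.4878 d.
C = 38.46·exp(−0.85·0.4878) = 38.46·0.6606 = 25.41 mg/L.

25.4 mg/L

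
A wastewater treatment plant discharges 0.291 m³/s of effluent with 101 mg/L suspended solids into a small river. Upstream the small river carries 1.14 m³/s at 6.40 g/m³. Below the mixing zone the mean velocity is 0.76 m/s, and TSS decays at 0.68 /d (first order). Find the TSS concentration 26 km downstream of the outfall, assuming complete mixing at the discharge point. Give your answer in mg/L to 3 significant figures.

After complete mixing, C₀ = (0.291·101 + 1.14·6.4) / 1.431 = 25.64 mg/L.
Travel time t = 2.6e+04 m / 0.76 m/s = 3.421e+04 s = 0.396 d.
C = 25.64·exp(−0.68·0.396) = 25.64·0.764 = 19.59 mg/L.

19.6 mg/L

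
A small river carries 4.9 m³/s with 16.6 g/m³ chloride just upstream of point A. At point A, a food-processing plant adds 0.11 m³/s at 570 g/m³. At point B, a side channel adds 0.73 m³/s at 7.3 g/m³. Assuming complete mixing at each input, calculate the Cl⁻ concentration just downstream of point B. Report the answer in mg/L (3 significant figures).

After input A: C = (4.9·16.6 + 0.11·570) / 5.01 = 28.75 mg/L.
After input B: C = (5.01·28.75 + 0.73·7.3) / 5.74 = 26.02 mg/L.

26.0 mg/L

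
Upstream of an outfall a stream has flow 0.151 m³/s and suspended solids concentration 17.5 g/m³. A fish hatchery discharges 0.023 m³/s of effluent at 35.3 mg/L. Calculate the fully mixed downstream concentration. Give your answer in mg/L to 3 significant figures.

19.9 mg/L

By mass balance at complete mixing, C = (0.023·35.3 + 0.151·17.5) / (0.023 + 0.151) = 3.454/0.174 = 19.85 mg/L.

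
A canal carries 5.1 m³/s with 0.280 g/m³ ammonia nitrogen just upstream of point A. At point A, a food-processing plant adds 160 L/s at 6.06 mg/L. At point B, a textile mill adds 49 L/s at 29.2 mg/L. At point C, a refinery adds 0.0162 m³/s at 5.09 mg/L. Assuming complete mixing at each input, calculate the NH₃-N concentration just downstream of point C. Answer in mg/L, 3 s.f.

0.734 mg/L

160 L/s = 0.16 m³/s.
After input A: C = (5.1·0.28 + 0.16·6.06) / 5.26 = 0.4558 mg/L.
49 L/s = 0.049 m³/s.
After input B: C = (5.26·0.4558 + 0.049·29.2) / 5.309 = 0.7211 mg/L.
After input C: C = (5.309·0.7211 + 0.0162·5.09) / 5.325 = 0.7344 mg/L.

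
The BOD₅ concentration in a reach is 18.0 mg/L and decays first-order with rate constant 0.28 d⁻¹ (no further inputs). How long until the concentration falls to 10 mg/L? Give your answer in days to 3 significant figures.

2.10 d

t = ln(C₀/C)/k = ln(18.0/10)/0.28 = 0.5878/0.28 = 2.099 d.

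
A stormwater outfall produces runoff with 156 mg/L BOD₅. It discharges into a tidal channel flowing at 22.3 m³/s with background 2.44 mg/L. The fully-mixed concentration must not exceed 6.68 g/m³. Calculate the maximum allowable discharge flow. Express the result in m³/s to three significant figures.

0.633 m³/s

Mass balance at complete mixing: C_std·(Q_w + Q_r) = Q_w·C_e + Q_r·C_b.
Rearranging, Q_w = Q_r·(C_std − C_b)/(C_e − C_std) = 22.3·(6.68 − 2.44) / (156 − 6.68) = 0.6332 m³/s.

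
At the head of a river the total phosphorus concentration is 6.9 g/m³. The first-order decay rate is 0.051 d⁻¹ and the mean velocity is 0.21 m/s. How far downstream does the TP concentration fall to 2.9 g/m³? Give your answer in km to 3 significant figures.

From C = C₀·e^(−kt), t = ln(C₀/C)/k = ln(6.9/2.9)/0.051 = 0.8668/0.051 = 17 d.
Distance = v·t = 0.21 m/s × 1.468e+06 s = 3.084e+05 m = 308.4 km.

308 km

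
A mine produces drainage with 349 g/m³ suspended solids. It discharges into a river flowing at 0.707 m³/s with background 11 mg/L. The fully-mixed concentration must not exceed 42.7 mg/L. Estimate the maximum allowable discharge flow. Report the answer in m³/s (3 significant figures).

Mass balance at complete mixing: C_std·(Q_w + Q_r) = Q_w·C_e + Q_r·C_b.
Rearranging, Q_w = Q_r·(C_std − C_b)/(C_e − C_std) = 0.707·(42.7 − 11) / (349 − 42.7) = 0.07317 m³/s.

0.0732 m³/s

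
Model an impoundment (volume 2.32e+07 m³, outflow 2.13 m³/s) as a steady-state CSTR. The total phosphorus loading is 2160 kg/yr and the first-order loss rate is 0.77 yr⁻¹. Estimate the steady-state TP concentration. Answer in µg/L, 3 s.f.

Outflow Q = 2.13 m³/s × 3.156e+07 s/yr = 6.722e+07 m³/yr.
Steady-state CSTR mass balance: W = Q·C + k·V·C, so C = W/(Q + kV).
Q + kV = 6.722e+07 + 0.77·2.32e+07 = 8.508e+07 m³/yr.
C = 2160/8.508e+07 = 2.539e-05 kg/m³ = 0.02539 mg/L = 25.39 µg/L.

25.4 µg/L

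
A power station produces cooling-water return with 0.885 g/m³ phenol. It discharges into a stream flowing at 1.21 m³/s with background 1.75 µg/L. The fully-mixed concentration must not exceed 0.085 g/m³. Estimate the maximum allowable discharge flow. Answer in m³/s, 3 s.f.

1.75 µg/L = 0.00175 mg/L.
Mass balance at complete mixing: C_std·(Q_w + Q_r) = Q_w·C_e + Q_r·C_b.
Rearranging, Q_w = Q_r·(C_std − C_b)/(C_e − C_std) = 1.21·(0.085 − 0.00175) / (0.885 − 0.085) = 0.1259 m³/s.

0.126 m³/s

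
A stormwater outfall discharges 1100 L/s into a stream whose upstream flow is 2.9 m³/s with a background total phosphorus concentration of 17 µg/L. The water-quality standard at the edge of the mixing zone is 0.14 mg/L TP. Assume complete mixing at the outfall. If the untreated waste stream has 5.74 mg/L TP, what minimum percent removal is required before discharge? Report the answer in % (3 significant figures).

1100 L/s = 1.1 m³/s.
17 µg/L = 0.017 mg/L.
Mass balance: 0.14·4 = 1.1·Cₑ + 2.9·0.017.
Cₑ = (0.56 − 0.0493) / 1.1 = 0.4643 mg/L.
Required removal = 1 − 0.4643/5.74 = 91.91 %.

91.9 %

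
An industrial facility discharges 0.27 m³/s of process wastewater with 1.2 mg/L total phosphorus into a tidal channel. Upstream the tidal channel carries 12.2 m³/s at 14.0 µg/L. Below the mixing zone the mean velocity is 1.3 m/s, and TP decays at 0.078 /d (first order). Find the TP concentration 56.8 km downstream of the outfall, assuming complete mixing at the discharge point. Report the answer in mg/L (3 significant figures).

14.0 µg/L = 0.014 mg/L.
After complete mixing, C₀ = (0.27·1.2 + 12.2·0.014) / 12.47 = 0.03968 mg/L.
Travel time t = 5.68e+04 m / 1.3 m/s = 4.369e+04 s = 0.5057 d.
C = 0.03968·exp(−0.078·0.5057) = 0.03968·0.9613 = 0.03814 mg/L.

0.0381 mg/L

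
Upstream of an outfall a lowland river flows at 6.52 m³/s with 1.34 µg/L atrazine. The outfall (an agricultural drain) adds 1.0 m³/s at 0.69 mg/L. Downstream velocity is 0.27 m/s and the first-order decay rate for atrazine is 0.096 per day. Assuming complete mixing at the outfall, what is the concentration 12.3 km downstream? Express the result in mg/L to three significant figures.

0.0883 mg/L

1.34 µg/L = 0.00134 mg/L.
After complete mixing, C₀ = (1·0.69 + 6.52·0.00134) / 7.52 = 0.09292 mg/L.
Travel time t = 1.23e+04 m / 0.27 m/s = 4.556e+04 s = 0.5273 d.
C = 0.09292·exp(−0.096·0.5273) = 0.09292·0.9506 = 0.08833 mg/L.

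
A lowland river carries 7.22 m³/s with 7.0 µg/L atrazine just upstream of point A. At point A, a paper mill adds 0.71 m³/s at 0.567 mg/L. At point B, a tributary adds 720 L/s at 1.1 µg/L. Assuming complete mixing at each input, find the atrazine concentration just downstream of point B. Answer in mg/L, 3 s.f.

0.0525 mg/L

7.0 µg/L = 0.007 mg/L.
After input A: C = (7.22·0.007 + 0.71·0.567) / 7.93 = 0.05714 mg/L.
720 L/s = 0.72 m³/s.
1.1 µg/L = 0.0011 mg/L.
After input B: C = (7.93·0.05714 + 0.72·0.0011) / 8.65 = 0.05247 mg/L.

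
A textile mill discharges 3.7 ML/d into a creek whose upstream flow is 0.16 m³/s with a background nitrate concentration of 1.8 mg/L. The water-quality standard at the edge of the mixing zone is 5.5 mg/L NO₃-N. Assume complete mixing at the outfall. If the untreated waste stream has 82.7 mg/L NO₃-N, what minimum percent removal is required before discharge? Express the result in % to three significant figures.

76.6 %

3.7 ML/d = 0.04282 m³/s.
Mass balance: 5.5·0.2028 = 0.04282·Cₑ + 0.16·1.8.
Cₑ = (1.116 − 0.288) / 0.04282 = 19.32 mg/L.
Required removal = 1 − 19.32/82.7 = 76.63 %.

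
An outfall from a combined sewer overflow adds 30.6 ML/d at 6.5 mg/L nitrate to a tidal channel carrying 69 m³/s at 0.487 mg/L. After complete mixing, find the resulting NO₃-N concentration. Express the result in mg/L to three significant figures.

30.6 ML/d = 0.3542 m³/s.
Flow-weighted mixing gives C = (0.3542·6.5 + 69·0.487) / (0.3542 + 69) = 35.91/69.35 = 0.5177 mg/L.

0.518 mg/L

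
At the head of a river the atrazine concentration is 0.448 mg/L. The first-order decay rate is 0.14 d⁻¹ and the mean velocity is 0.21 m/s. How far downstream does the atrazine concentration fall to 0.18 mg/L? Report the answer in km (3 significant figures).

118 km

From C = C₀·e^(−kt), t = ln(C₀/C)/k = ln(0.448/0.18)/0.14 = 0.9118/0.14 = 6.513 d.
Distance = v·t = 0.21 m/s × 5.627e+05 s = 1.182e+05 m = 118.2 km.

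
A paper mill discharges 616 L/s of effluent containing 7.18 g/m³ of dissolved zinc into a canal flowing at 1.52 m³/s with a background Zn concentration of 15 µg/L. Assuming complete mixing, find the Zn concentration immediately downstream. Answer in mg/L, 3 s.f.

616 L/s = 0.616 m³/s.
15 µg/L = 0.015 mg/L.
Conservation of mass across the mixing zone: C = (0.616·7.18 + 1.52·0.015) / (0.616 + 1.52) = 4.446/2.136 = 2.081 mg/L.

2.08 mg/L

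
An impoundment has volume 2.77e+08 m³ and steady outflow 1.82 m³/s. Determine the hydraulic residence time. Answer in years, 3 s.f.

4.82 yr

Q = 1.82 m³/s × 3.156e+07 s/yr = 5.743e+07 m³/yr.
Hydraulic residence time τ = V/Q = 2.77e+08/5.743e+07 = 4.823 yr.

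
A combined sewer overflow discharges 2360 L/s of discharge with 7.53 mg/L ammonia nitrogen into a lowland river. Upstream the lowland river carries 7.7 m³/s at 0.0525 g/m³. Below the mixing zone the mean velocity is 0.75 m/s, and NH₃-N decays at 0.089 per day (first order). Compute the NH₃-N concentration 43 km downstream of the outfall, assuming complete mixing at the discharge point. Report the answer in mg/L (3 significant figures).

1.70 mg/L

2360 L/s = 2.36 m³/s.
After complete mixing, C₀ = (2.36·7.53 + 7.7·0.0525) / 10.06 = 1.807 mg/L.
Travel time t = 4.3e+04 m / 0.75 m/s = 5.733e+04 s = 0.6636 d.
C = 1.807·exp(−0.089·0.6636) = 1.807·0.9427 = 1.703 mg/L.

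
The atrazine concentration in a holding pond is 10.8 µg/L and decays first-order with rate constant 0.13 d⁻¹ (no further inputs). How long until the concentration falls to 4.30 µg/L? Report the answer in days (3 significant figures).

t = ln(C₀/C)/k = ln(10.8/4.30)/0.13 = 0.9209/0.13 = 7.084 d.

7.08 d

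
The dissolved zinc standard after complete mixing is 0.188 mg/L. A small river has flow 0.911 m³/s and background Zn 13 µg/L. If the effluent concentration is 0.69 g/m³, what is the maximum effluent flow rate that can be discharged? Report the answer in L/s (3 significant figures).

13 µg/L = 0.013 mg/L.
Mass balance at complete mixing: C_std·(Q_w + Q_r) = Q_w·C_e + Q_r·C_b.
Rearranging, Q_w = Q_r·(C_std − C_b)/(C_e − C_std) = 0.911·(0.188 − 0.013) / (0.69 − 0.188) = 0.3176 m³/s.
= 317.6 L/s.

318 L/s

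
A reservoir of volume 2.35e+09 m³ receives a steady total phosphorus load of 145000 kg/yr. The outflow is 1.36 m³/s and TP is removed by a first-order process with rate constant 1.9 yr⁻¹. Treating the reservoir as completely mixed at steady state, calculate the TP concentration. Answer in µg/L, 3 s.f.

Outflow Q = 1.36 m³/s × 3.156e+07 s/yr = 4.292e+07 m³/yr.
Steady-state CSTR mass balance: W = Q·C + k·V·C, so C = W/(Q + kV).
Q + kV = 4.292e+07 + 1.9·2.35e+09 = 4.508e+09 m³/yr.
C = 145000/4.508e+09 = 3.217e-05 kg/m³ = 0.03217 mg/L = 32.17 µg/L.

32.2 µg/L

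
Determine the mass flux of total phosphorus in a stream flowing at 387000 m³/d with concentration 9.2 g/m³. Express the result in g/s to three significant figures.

387000 m³/d = 4.479 m³/s.
Mass flux = Q·C = 4.479 m³/s × 9.2 g/m³ = 41.21 g/s.

41.2 g/s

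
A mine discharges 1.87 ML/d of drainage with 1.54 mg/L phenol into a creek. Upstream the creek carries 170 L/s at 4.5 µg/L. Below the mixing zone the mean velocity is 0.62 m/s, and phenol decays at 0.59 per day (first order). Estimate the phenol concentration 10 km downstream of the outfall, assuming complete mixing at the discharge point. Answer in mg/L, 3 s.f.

0.159 mg/L

1.87 ML/d = 0.02164 m³/s.
170 L/s = 0.17 m³/s.
4.5 µg/L = 0.0045 mg/L.
After complete mixing, C₀ = (0.02164·1.54 + 0.17·0.0045) / 0.1916 = 0.1779 mg/L.
Travel time t = 1e+04 m / 0.62 m/s = 1.613e+04 s = 0.1867 d.
C = 0.1779·exp(−0.59·0.1867) = 0.1779·0.8957 = 0.1594 mg/L.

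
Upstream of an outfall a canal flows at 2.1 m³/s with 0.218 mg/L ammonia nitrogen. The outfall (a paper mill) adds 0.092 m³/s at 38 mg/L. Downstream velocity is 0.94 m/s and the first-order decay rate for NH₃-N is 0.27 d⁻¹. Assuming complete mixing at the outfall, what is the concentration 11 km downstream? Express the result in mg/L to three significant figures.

After complete mixing, C₀ = (0.092·38 + 2.1·0.218) / 2.192 = 1.804 mg/L.
Travel time t = 1.1e+04 m / 0.94 m/s = 1.17e+04 s = 0.1354 d.
C = 1.804·exp(−0.27·0.1354) = 1.804·0.9641 = 1.739 mg/L.

1.74 mg/L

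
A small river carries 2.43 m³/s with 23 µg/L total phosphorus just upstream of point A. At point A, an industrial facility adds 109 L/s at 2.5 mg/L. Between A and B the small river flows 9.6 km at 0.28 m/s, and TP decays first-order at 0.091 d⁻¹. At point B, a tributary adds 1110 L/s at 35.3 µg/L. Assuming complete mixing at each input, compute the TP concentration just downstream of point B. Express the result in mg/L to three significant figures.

23 µg/L = 0.023 mg/L.
109 L/s = 0.109 m³/s.
After input A: C = (2.43·0.023 + 0.109·2.5) / 2.539 = 0.1293 mg/L.
Over the 9.6 km reach to input B (t = 3.429e+04 s = 0.3968 d), decay gives C = 0.1293·exp(−0.091·0.3968) = 0.1248 mg/L.
1110 L/s = 1.11 m³/s.
35.3 µg/L = 0.0353 mg/L.
After input B: C = (2.539·0.1248 + 1.11·0.0353) / 3.649 = 0.09754 mg/L.

0.0975 mg/L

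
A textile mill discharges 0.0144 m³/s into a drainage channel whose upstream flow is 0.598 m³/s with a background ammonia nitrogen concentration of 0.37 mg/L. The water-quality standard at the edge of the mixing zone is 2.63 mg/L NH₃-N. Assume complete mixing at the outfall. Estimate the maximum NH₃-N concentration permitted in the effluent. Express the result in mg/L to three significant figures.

96.5 mg/L

Mass balance: 2.63·0.6124 = 0.0144·Cₑ + 0.598·0.37.
Cₑ = (1.611 − 0.2213) / 0.0144 = 96.48 mg/L.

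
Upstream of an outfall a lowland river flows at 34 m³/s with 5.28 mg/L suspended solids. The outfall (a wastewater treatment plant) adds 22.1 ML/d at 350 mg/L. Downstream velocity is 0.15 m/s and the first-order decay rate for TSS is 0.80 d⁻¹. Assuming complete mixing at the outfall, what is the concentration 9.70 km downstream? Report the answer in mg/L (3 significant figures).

22.1 ML/d = 0.2558 m³/s.
After complete mixing, C₀ = (0.2558·350 + 34·5.28) / 34.26 = 7.854 mg/L.
Travel time t = 9700 m / 0.15 m/s = 6.467e+04 s = 0.7485 d.
C = 7.854·exp(−0.80·0.7485) = 7.854·0.5495 = 4.316 mg/L.

4.32 mg/L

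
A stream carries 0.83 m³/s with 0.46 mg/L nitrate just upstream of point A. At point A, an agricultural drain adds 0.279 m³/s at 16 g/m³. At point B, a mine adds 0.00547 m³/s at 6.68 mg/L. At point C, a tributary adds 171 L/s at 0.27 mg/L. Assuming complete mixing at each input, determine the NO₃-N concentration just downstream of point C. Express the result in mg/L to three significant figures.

After input A: C = (0.83·0.46 + 0.279·16) / 1.109 = 4.37 mg/L.
After input B: C = (1.109·4.37 + 0.00547·6.68) / 1.114 = 4.381 mg/L.
171 L/s = 0.171 m³/s.
After input C: C = (1.114·4.381 + 0.171·0.27) / 1.285 = 3.834 mg/L.

3.83 mg/L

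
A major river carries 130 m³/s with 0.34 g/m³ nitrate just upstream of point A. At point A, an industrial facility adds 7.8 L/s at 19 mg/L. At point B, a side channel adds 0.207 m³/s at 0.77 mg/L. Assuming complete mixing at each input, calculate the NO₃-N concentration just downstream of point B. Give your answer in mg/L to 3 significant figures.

7.8 L/s = 0.0078 m³/s.
After input A: C = (130·0.34 + 0.0078·19) / 130 = 0.3411 mg/L.
After input B: C = (130·0.3411 + 0.207·0.77) / 130.2 = 0.3418 mg/L.

0.342 mg/L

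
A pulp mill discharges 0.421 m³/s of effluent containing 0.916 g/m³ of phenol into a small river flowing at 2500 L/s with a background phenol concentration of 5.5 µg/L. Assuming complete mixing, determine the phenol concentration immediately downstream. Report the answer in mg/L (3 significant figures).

2500 L/s = 2.5 m³/s.
5.5 µg/L = 0.0055 mg/L.
Conservation of mass across the mixing zone: C = (0.421·0.916 + 2.5·0.0055) / (0.421 + 2.5) = 0.3994/2.921 = 0.1367 mg/L.

0.137 mg/L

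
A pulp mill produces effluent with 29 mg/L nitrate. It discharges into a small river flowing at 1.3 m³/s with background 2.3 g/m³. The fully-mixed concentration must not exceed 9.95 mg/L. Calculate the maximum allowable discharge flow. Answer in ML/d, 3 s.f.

Mass balance at complete mixing: C_std·(Q_w + Q_r) = Q_w·C_e + Q_r·C_b.
Rearranging, Q_w = Q_r·(C_std − C_b)/(C_e − C_std) = 1.3·(9.95 − 2.3) / (29 − 9.95) = 0.522 m³/s.
= 45.1 ML/d.

45.1 ML/d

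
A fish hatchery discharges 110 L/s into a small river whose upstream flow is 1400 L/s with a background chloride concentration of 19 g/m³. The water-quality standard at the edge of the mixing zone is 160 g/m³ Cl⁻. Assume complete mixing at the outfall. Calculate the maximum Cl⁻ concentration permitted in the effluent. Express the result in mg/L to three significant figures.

1950 mg/L

110 L/s = 0.11 m³/s.
1400 L/s = 1.4 m³/s.
Mass balance: 160·1.51 = 0.11·Cₑ + 1.4·19.
Cₑ = (241.6 − 26.6) / 0.11 = 1955 mg/L.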